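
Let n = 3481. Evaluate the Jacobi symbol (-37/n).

First reduce: -37 ≡ 3444 (mod 3481).
Pull out 2^2: since 3481 ≡ 1 (mod 8), (2/3481) = +1, so (2/3481)^2 = +1.
Reciprocity: 861 ≡ 1 and 3481 ≡ 1 (mod 4), so (861/3481) = +(3481/861).
Reduce top mod 861: now compute (37/861).
Reciprocity: 37 ≡ 1 and 861 ≡ 1 (mod 4), so (37/861) = +(861/37).
Reduce top mod 37: now compute (10/37).
Pull out 2: since 37 ≡ 5 (mod 8), (2/37) = -1.
Reciprocity: 5 ≡ 1 and 37 ≡ 1 (mod 4), so (5/37) = +(37/5).
Reduce top mod 5: now compute (2/5).
Pull out 2: since 5 ≡ 5 (mod 8), (2/5) = -1.
Reached (1/5) = 1. Collecting the sign flips along the way, the symbol is +1.

1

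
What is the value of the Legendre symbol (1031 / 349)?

Euler's criterion: (1031/349) ≡ 333^174 (mod 349).
333^2 ≡ 256 (mod 349)
333^4 ≡ 273 (mod 349)
333^8 ≡ 192 (mod 349)
333^16 ≡ 219 (mod 349)
333^32 ≡ 148 (mod 349)
333^64 ≡ 266 (mod 349)
333^128 ≡ 258 (mod 349)
333^174 = 333^(128+32+8+4+2) ≡ 1 (mod 349).
Result is 1, so (1031/349) = 1.

1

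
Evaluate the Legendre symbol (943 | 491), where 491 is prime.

Euler's criterion: (943/491) ≡ 452^245 (mod 491).
452^2 ≡ 48 (mod 491)
452^4 ≡ 340 (mod 491)
452^8 ≡ 215 (mod 491)
452^16 ≡ 71 (mod 491)
452^32 ≡ 131 (mod 491)
452^64 ≡ 467 (mod 491)
452^128 ≡ 85 (mod 491)
452^245 = 452^(128+64+32+16+4+1) ≡ 490 (mod 491).
Result is 490 ≡ −1, so (943/491) = −1.

-1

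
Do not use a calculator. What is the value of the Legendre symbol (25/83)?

Euler's criterion: (25/83) ≡ 25^41 (mod 83).
25^2 ≡ 44 (mod 83)
25^4 ≡ 27 (mod 83)
25^8 ≡ 65 (mod 83)
25^16 ≡ 75 (mod 83)
25^32 ≡ 64 (mod 83)
25^41 = 25^(32+8+1) ≡ 1 (mod 83).
Result is 1, so (25/83) = 1.

1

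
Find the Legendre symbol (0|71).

0

Top reduces to 0: gcd > 1, so the symbol is 0.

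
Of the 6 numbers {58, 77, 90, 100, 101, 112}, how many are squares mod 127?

1

(58/127) = -1 → non-residue.
(77/127) = -1 → non-residue.
(90/127) = -1 → non-residue.
(100/127) = +1 → QR.
(101/127) = -1 → non-residue.
(112/127) = -1 → non-residue.
Total quadratic residues among the 6: 1.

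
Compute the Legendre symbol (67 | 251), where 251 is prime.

1

Euler's criterion: (67/251) ≡ 67^125 (mod 251).
67^2 ≡ 222 (mod 251)
67^4 ≡ 88 (mod 251)
67^8 ≡ 214 (mod 251)
67^16 ≡ 114 (mod 251)
67^32 ≡ 195 (mod 251)
67^64 ≡ 124 (mod 251)
67^125 = 67^(64+32+16+8+4+1) ≡ 1 (mod 251).
Result is 1, so (67/251) = 1.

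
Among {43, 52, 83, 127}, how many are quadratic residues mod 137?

(43/137) = -1 → non-residue.
(52/137) = -1 → non-residue.
(83/137) = -1 → non-residue.
(127/137) = -1 → non-residue.
Total quadratic residues among the 4: 0.

0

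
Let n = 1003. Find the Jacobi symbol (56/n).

Pull out 2^3: since 1003 ≡ 3 (mod 8), (2/1003) = -1, so (2/1003)^3 = -1.
Reciprocity: 7 ≡ 3 and 1003 ≡ 3 (mod 4), so (7/1003) = −(1003/7).
Reduce top mod 7: now compute (2/7).
Pull out 2: since 7 ≡ 7 (mod 8), (2/7) = +1.
Reached (1/7) = 1. Collecting the sign flips along the way, the symbol is +1.

1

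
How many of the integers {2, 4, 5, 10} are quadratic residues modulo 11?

(2/11) = -1 → non-residue.
(4/11) = +1 → QR.
(5/11) = +1 → QR.
(10/11) = -1 → non-residue.
Total quadratic residues among the 4: 2.

2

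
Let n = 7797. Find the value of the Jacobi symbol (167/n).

1

Reciprocity: 167 ≡ 3 and 7797 ≡ 1 (mod 4), so (167/7797) = +(7797/167).
Reduce top mod 167: now compute (115/167).
Reciprocity: 115 ≡ 3 and 167 ≡ 3 (mod 4), so (115/167) = −(167/115).
Reduce top mod 115: now compute (52/115).
Pull out 2^2: since 115 ≡ 3 (mod 8), (2/115) = -1, so (2/115)^2 = +1.
Reciprocity: 13 ≡ 1 and 115 ≡ 3 (mod 4), so (13/115) = +(115/13).
Reduce top mod 13: now compute (11/13).
Reciprocity: 11 ≡ 3 and 13 ≡ 1 (mod 4), so (11/13) = +(13/11).
Reduce top mod 11: now compute (2/11).
Pull out 2: since 11 ≡ 3 (mod 8), (2/11) = -1.
Reached (1/11) = 1. Collecting the sign flips along the way, the symbol is +1.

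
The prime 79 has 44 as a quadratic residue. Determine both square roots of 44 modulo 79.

Since 79 ≡ 3 (mod 4), a square root of 44 is 44^((79+1)/4) = 44^20 mod 79.
Repeated squaring: 44^2≡40, 44^4≡20, 44^8≡5, 44^16≡25 (mod 79).
44^20 = 44^(16+4) ≡ 26 (mod 79).
Check: 26² = 676 ≡ 44 (mod 79). The two roots are 26 and 53.

26, 53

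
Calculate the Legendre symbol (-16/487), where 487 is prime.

-1

Euler's criterion: (-16/487) ≡ 471^243 (mod 487).
471^2 ≡ 256 (mod 487)
471^4 ≡ 278 (mod 487)
471^8 ≡ 338 (mod 487)
471^16 ≡ 286 (mod 487)
471^32 ≡ 467 (mod 487)
471^64 ≡ 400 (mod 487)
471^128 ≡ 264 (mod 487)
471^243 = 471^(128+64+32+16+2+1) ≡ 486 (mod 487).
Result is 486 ≡ −1, so (-16/487) = −1.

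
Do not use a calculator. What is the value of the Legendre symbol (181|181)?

First reduce: 181 ≡ 0 (mod 181).
Top reduces to 0: gcd > 1, so the symbol is 0.

0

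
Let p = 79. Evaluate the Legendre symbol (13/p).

Euler's criterion: (13/79) ≡ 13^39 (mod 79).
13^2 ≡ 11 (mod 79)
13^4 ≡ 42 (mod 79)
13^8 ≡ 26 (mod 79)
13^16 ≡ 44 (mod 79)
13^32 ≡ 40 (mod 79)
13^39 = 13^(32+4+2+1) ≡ 1 (mod 79).
Result is 1, so (13/79) = 1.

1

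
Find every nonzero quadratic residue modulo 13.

Square k = 1,…,6 (k and 13−k give the same square):
1²=1, 2²=4, 3²=9, 4²≡3, 5²≡12, 6²≡10 (mod 13).
So the quadratic residues mod 13 are {1, 3, 4, 9, 10, 12}.

1, 3, 4, 9, 10, 12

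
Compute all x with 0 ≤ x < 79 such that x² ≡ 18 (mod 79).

Since 79 ≡ 3 (mod 4), a square root of 18 is 18^((79+1)/4) = 18^20 mod 79.
Repeated squaring: 18^2≡8, 18^4≡64, 18^8≡67, 18^16≡65 (mod 79).
18^20 = 18^(16+4) ≡ 52 (mod 79).
Check: 52² = 2704 ≡ 18 (mod 79). The two roots are 27 and 52.

27, 52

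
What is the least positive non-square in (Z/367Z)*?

3

(2/367) = +1, so 2 is a residue.
(3/367) = −1, so 3 is the smallest positive non-residue mod 367.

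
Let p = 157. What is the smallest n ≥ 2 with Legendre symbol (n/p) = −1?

2

(2/157) = −1, so 2 is the smallest positive non-residue mod 157.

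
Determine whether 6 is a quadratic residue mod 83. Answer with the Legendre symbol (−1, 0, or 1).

Euler's criterion: (6/83) ≡ 6^41 (mod 83).
6^2 ≡ 36 (mod 83)
6^4 ≡ 51 (mod 83)
6^8 ≡ 28 (mod 83)
6^16 ≡ 37 (mod 83)
6^32 ≡ 41 (mod 83)
6^41 = 6^(32+8+1) ≡ 82 (mod 83).
Result is 82 ≡ −1, so (6/83) = −1.

-1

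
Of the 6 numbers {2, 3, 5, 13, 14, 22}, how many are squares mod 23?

(2/23) = +1 → QR.
(3/23) = +1 → QR.
(5/23) = -1 → non-residue.
(13/23) = +1 → QR.
(14/23) = -1 → non-residue.
(22/23) = -1 → non-residue.
Total quadratic residues among the 6: 3.

3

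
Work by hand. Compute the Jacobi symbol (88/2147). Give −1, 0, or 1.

Pull out 2^3: since 2147 ≡ 3 (mod 8), (2/2147) = -1, so (2/2147)^3 = -1.
Reciprocity: 11 ≡ 3 and 2147 ≡ 3 (mod 4), so (11/2147) = −(2147/11).
Reduce top mod 11: now compute (2/11).
Pull out 2: since 11 ≡ 3 (mod 8), (2/11) = -1.
Reached (1/11) = 1. Collecting the sign flips along the way, the symbol is -1.

-1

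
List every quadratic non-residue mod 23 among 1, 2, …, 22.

5,7,10,11,14,15,17,19,20,21,22

Square k = 1,…,11 (k and 23−k give the same square):
1²=1, 2²=4, 3²=9, 4²=16, 5²≡2, 6²≡13, 7²≡3, 8²≡18, 9²≡12, 10²≡8, 11²≡6 (mod 23).
The residues are {1, 2, 3, 4, 6, 8, 9, 12, 13, 16, 18}; the non-residues are the remaining 11 nonzero classes.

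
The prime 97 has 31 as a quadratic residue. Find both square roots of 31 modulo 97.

97 ≡ 1 (mod 4), so we find a root by search.
Trying successive values, 15² = 225 ≡ 31 (mod 97). The other root is 97 − 15 = 82.

15, 82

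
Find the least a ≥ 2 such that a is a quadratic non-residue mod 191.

7

(2/191) = +1, so 2 is a residue.
(3/191) = +1, so 3 is a residue.
(4/191) = +1, so 4 is a residue.
(5/191) = +1, so 5 is a residue.
(6/191) = +1, so 6 is a residue.
(7/191) = −1, so 7 is the smallest positive non-residue mod 191.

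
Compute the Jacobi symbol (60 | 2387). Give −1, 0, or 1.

Pull out 2^2: since 2387 ≡ 3 (mod 8), (2/2387) = -1, so (2/2387)^2 = +1.
Reciprocity: 15 ≡ 3 and 2387 ≡ 3 (mod 4), so (15/2387) = −(2387/15).
Reduce top mod 15: now compute (2/15).
Pull out 2: since 15 ≡ 7 (mod 8), (2/15) = +1.
Reached (1/15) = 1. Collecting the sign flips along the way, the symbol is -1.

-1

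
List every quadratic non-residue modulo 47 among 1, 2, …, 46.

Square k = 1,…,23 (k and 47−k give the same square):
1²=1, 2²=4, 3²=9, 4²=16, 5²=25, 6²=36, 7²≡2, 8²≡17, 9²≡34, 10²≡6, 11²≡27, 12²≡3, 13²≡28, 14²≡8, 15²≡37, 16²≡21, 17²≡7, 18²≡42, 19²≡32, 20²≡24, 21²≡18, 22²≡14, 23²≡12 (mod 47).
The residues are {1, 2, 3, 4, 6, 7, 8, 9, 12, 14, 16, 17, 18, 21, 24, 25, 27, 28, 32, 34, 36, 37, 42}; the non-residues are the remaining 23 nonzero classes.

5, 10, 11, 13, 15, 19, 20, 22, 23, 26, 29, 30, 31, 33, 35, 38, 39, 40, 41, 43, 44, 45, 46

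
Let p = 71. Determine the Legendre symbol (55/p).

-1

Euler's criterion: (55/71) ≡ 55^35 (mod 71).
55^2 ≡ 43 (mod 71)
55^4 ≡ 3 (mod 71)
55^8 ≡ 9 (mod 71)
55^16 ≡ 10 (mod 71)
55^32 ≡ 29 (mod 71)
55^35 = 55^(32+2+1) ≡ 70 (mod 71).
Result is 70 ≡ −1, so (55/71) = −1.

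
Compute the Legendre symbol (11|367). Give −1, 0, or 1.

Reciprocity: 11 ≡ 3 and 367 ≡ 3 (mod 4), so (11/367) = −(367/11).
Reduce top mod 11: now compute (4/11).
Pull out 2^2: since 11 ≡ 3 (mod 8), (2/11) = -1, so (2/11)^2 = +1.
Reached (1/11) = 1. Collecting the sign flips along the way, the symbol is -1.

-1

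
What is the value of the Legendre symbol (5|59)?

1

Reciprocity: 5 ≡ 1 and 59 ≡ 3 (mod 4), so (5/59) = +(59/5).
Reduce top mod 5: now compute (4/5).
Pull out 2^2: since 5 ≡ 5 (mod 8), (2/5) = -1, so (2/5)^2 = +1.
Reached (1/5) = 1. Collecting the sign flips along the way, the symbol is +1.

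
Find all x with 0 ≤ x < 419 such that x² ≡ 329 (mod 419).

76, 343

Since 419 ≡ 3 (mod 4), a square root of 329 is 329^((419+1)/4) = 329^105 mod 419.
Repeated squaring: 329^2≡139, 329^4≡47, 329^8≡114, 329^16≡7, 329^32≡49, 329^64≡306 (mod 419).
329^105 = 329^(64+32+8+1) ≡ 343 (mod 419).
Check: 343² = 117649 ≡ 329 (mod 419). The two roots are 76 and 343.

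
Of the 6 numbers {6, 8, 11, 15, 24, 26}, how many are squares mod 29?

(6/29) = +1 → QR.
(8/29) = -1 → non-residue.
(11/29) = -1 → non-residue.
(15/29) = -1 → non-residue.
(24/29) = +1 → QR.
(26/29) = -1 → non-residue.
Total quadratic residues among the 6: 2.

2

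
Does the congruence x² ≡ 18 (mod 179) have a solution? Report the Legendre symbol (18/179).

-1

Euler's criterion: (18/179) ≡ 18^89 (mod 179).
18^2 ≡ 145 (mod 179)
18^4 ≡ 82 (mod 179)
18^8 ≡ 101 (mod 179)
18^16 ≡ 177 (mod 179)
18^32 ≡ 4 (mod 179)
18^64 ≡ 16 (mod 179)
18^89 = 18^(64+16+8+1) ≡ 178 (mod 179).
Result is 178 ≡ −1, so (18/179) = −1.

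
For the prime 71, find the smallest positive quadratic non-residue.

(2/71) = +1, so 2 is a residue.
(3/71) = +1, so 3 is a residue.
(4/71) = +1, so 4 is a residue.
(5/71) = +1, so 5 is a residue.
(6/71) = +1, so 6 is a residue.
(7/71) = −1, so 7 is the smallest positive non-residue mod 71.

7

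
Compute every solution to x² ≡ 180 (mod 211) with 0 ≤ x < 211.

32, 179

Since 211 ≡ 3 (mod 4), a square root of 180 is 180^((211+1)/4) = 180^53 mod 211.
Repeated squaring: 180^2≡117, 180^4≡185, 180^8≡43, 180^16≡161, 180^32≡179 (mod 211).
180^53 = 180^(32+16+4+1) ≡ 179 (mod 211).
Check: 179² = 32041 ≡ 180 (mod 211). The two roots are 32 and 179.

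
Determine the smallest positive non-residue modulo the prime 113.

3

(2/113) = +1, so 2 is a residue.
(3/113) = −1, so 3 is the smallest positive non-residue mod 113.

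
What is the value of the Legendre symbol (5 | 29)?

Reciprocity: 5 ≡ 1 and 29 ≡ 1 (mod 4), so (5/29) = +(29/5).
Reduce top mod 5: now compute (4/5).
Pull out 2^2: since 5 ≡ 5 (mod 8), (2/5) = -1, so (2/5)^2 = +1.
Reached (1/5) = 1. Collecting the sign flips along the way, the symbol is +1.

1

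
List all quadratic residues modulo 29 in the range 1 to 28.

1 4 5 6 7 9 13 16 20 22 23 24 25 28

Square k = 1,…,14 (k and 29−k give the same square):
1²=1, 2²=4, 3²=9, 4²=16, 5²=25, 6²≡7, 7²≡20, 8²≡6, 9²≡23, 10²≡13, 11²≡5, 12²≡28, 13²≡24, 14²≡22 (mod 29).
So the quadratic residues mod 29 are {1, 4, 5, 6, 7, 9, 13, 16, 20, 22, 23, 24, 25, 28}.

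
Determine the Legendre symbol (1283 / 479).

-1

Euler's criterion: (1283/479) ≡ 325^239 (mod 479).
325^2 ≡ 245 (mod 479)
325^4 ≡ 150 (mod 479)
325^8 ≡ 466 (mod 479)
325^16 ≡ 169 (mod 479)
325^32 ≡ 300 (mod 479)
325^64 ≡ 427 (mod 479)
325^128 ≡ 309 (mod 479)
325^239 = 325^(128+64+32+8+4+2+1) ≡ 478 (mod 479).
Result is 478 ≡ −1, so (1283/479) = −1.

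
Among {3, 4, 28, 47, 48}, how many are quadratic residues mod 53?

(3/53) = -1 → non-residue.
(4/53) = +1 → QR.
(28/53) = +1 → QR.
(47/53) = +1 → QR.
(48/53) = -1 → non-residue.
Total quadratic residues among the 5: 3.

3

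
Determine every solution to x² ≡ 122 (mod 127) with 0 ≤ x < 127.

54, 73

Since 127 ≡ 3 (mod 4), a square root of 122 is 122^((127+1)/4) = 122^32 mod 127.
Repeated squaring: 122^2≡25, 122^4≡117, 122^8≡100, 122^16≡94, 122^32≡73 (mod 127).
122^32 = 122^(32) ≡ 73 (mod 127).
Check: 73² = 5329 ≡ 122 (mod 127). The two roots are 54 and 73.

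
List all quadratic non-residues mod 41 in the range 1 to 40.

3 6 7 11 12 13 14 15 17 19 22 24 26 27 28 29 30 34 35 38

Square k = 1,…,20 (k and 41−k give the same square):
1²=1, 2²=4, 3²=9, 4²=16, 5²=25, 6²=36, 7²≡8, 8²≡23, 9²≡40, 10²≡18, 11²≡39, 12²≡21, 13²≡5, 14²≡32, 15²≡20, 16²≡10, 17²≡2, 18²≡37, 19²≡33, 20²≡31 (mod 41).
The residues are {1, 2, 4, 5, 8, 9, 10, 16, 18, 20, 21, 23, 25, 31, 32, 33, 36, 37, 39, 40}; the non-residues are the remaining 20 nonzero classes.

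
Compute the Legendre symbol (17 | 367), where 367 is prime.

-1

Euler's criterion: (17/367) ≡ 17^183 (mod 367).
17^2 ≡ 289 (mod 367)
17^4 ≡ 212 (mod 367)
17^8 ≡ 170 (mod 367)
17^16 ≡ 274 (mod 367)
17^32 ≡ 208 (mod 367)
17^64 ≡ 325 (mod 367)
17^128 ≡ 296 (mod 367)
17^183 = 17^(128+32+16+4+2+1) ≡ 366 (mod 367).
Result is 366 ≡ −1, so (17/367) = −1.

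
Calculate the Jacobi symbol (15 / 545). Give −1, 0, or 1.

0

Reciprocity: 15 ≡ 3 and 545 ≡ 1 (mod 4), so (15/545) = +(545/15).
Reduce top mod 15: now compute (5/15).
Reciprocity: 5 ≡ 1 and 15 ≡ 3 (mod 4), so (5/15) = +(15/5).
Reduce top mod 5: now compute (0/5).
Top reduces to 0: gcd > 1, so the symbol is 0.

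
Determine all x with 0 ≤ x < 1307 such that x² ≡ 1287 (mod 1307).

Since 1307 ≡ 3 (mod 4), a square root of 1287 is 1287^((1307+1)/4) = 1287^327 mod 1307.
Repeated squaring: 1287^2≡400, 1287^4≡546, 1287^8≡120, 1287^16≡23, 1287^32≡529, 1287^64≡143, 1287^128≡844, 1287^256≡21 (mod 1307).
1287^327 = 1287^(256+64+4+2+1) ≡ 280 (mod 1307).
Check: 280² = 78400 ≡ 1287 (mod 1307). The two roots are 280 and 1027.

280, 1027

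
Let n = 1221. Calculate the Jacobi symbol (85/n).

-1

Reciprocity: 85 ≡ 1 and 1221 ≡ 1 (mod 4), so (85/1221) = +(1221/85).
Reduce top mod 85: now compute (31/85).
Reciprocity: 31 ≡ 3 and 85 ≡ 1 (mod 4), so (31/85) = +(85/31).
Reduce top mod 31: now compute (23/31).
Reciprocity: 23 ≡ 3 and 31 ≡ 3 (mod 4), so (23/31) = −(31/23).
Reduce top mod 23: now compute (8/23).
Pull out 2^3: since 23 ≡ 7 (mod 8), (2/23) = +1, so (2/23)^3 = +1.
Reached (1/23) = 1. Collecting the sign flips along the way, the symbol is -1.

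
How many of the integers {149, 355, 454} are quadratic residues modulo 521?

1

(149/521) = -1 → non-residue.
(355/521) = +1 → QR.
(454/521) = -1 → non-residue.
Total quadratic residues among the 3: 1.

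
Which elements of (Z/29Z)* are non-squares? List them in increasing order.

Square k = 1,…,14 (k and 29−k give the same square):
1²=1, 2²=4, 3²=9, 4²=16, 5²=25, 6²≡7, 7²≡20, 8²≡6, 9²≡23, 10²≡13, 11²≡5, 12²≡28, 13²≡24, 14²≡22 (mod 29).
The residues are {1, 4, 5, 6, 7, 9, 13, 16, 20, 22, 23, 24, 25, 28}; the non-residues are the remaining 14 nonzero classes.

2 3 8 10 11 12 14 15 17 18 19 21 26 27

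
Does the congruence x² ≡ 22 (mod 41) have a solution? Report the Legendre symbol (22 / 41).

-1

Euler's criterion: (22/41) ≡ 22^20 (mod 41).
22^2 ≡ 33 (mod 41)
22^4 ≡ 23 (mod 41)
22^8 ≡ 37 (mod 41)
22^16 ≡ 16 (mod 41)
22^20 = 22^(16+4) ≡ 40 (mod 41).
Result is 40 ≡ −1, so (22/41) = −1.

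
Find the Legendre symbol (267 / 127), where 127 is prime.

Euler's criterion: (267/127) ≡ 13^63 (mod 127).
13^2 ≡ 42 (mod 127)
13^4 ≡ 113 (mod 127)
13^8 ≡ 69 (mod 127)
13^16 ≡ 62 (mod 127)
13^32 ≡ 34 (mod 127)
13^63 = 13^(32+16+8+4+2+1) ≡ 1 (mod 127).
Result is 1, so (267/127) = 1.

1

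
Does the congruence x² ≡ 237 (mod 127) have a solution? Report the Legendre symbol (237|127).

-1

First reduce: 237 ≡ 110 (mod 127).
Pull out 2: since 127 ≡ 7 (mod 8), (2/127) = +1.
Reciprocity: 55 ≡ 3 and 127 ≡ 3 (mod 4), so (55/127) = −(127/55).
Reduce top mod 55: now compute (17/55).
Reciprocity: 17 ≡ 1 and 55 ≡ 3 (mod 4), so (17/55) = +(55/17).
Reduce top mod 17: now compute (4/17).
Pull out 2^2: since 17 ≡ 1 (mod 8), (2/17) = +1, so (2/17)^2 = +1.
Reached (1/17) = 1. Collecting the sign flips along the way, the symbol is -1.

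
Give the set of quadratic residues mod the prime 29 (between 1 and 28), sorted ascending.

Square k = 1,…,14 (k and 29−k give the same square):
1²=1, 2²=4, 3²=9, 4²=16, 5²=25, 6²≡7, 7²≡20, 8²≡6, 9²≡23, 10²≡13, 11²≡5, 12²≡28, 13²≡24, 14²≡22 (mod 29).
So the quadratic residues mod 29 are {1, 4, 5, 6, 7, 9, 13, 16, 20, 22, 23, 24, 25, 28}.

1 4 5 6 7 9 13 16 20 22 23 24 25 28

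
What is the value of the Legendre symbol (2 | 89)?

Pull out 2: since 89 ≡ 1 (mod 8), (2/89) = +1.
Reached (1/89) = 1. Collecting the sign flips along the way, the symbol is +1.

1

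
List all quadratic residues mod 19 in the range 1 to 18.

Square k = 1,…,9 (k and 19−k give the same square):
1²=1, 2²=4, 3²=9, 4²=16, 5²≡6, 6²≡17, 7²≡11, 8²≡7, 9²≡5 (mod 19).
So the quadratic residues mod 19 are {1, 4, 5, 6, 7, 9, 11, 16, 17}.

1, 4, 5, 6, 7, 9, 11, 16, 17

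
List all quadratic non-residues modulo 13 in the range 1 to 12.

Square k = 1,…,6 (k and 13−k give the same square):
1²=1, 2²=4, 3²=9, 4²≡3, 5²≡12, 6²≡10 (mod 13).
The residues are {1, 3, 4, 9, 10, 12}; the non-residues are the remaining 6 nonzero classes.

2,5,6,7,8,11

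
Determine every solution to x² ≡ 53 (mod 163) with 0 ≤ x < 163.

78, 85

Since 163 ≡ 3 (mod 4), a square root of 53 is 53^((163+1)/4) = 53^41 mod 163.
Repeated squaring: 53^2≡38, 53^4≡140, 53^8≡40, 53^16≡133, 53^32≡85 (mod 163).
53^41 = 53^(32+8+1) ≡ 85 (mod 163).
Check: 85² = 7225 ≡ 53 (mod 163). The two roots are 78 and 85.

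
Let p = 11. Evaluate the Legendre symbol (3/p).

1

Euler's criterion: (3/11) ≡ 3^5 (mod 11).
3^2 ≡ 9 (mod 11)
3^4 ≡ 4 (mod 11)
3^5 = 3^(4+1) ≡ 1 (mod 11).
Result is 1, so (3/11) = 1.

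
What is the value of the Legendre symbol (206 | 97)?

First reduce: 206 ≡ 12 (mod 97).
Pull out 2^2: since 97 ≡ 1 (mod 8), (2/97) = +1, so (2/97)^2 = +1.
Reciprocity: 3 ≡ 3 and 97 ≡ 1 (mod 4), so (3/97) = +(97/3).
Reduce top mod 3: now compute (1/3).
Reached (1/3) = 1. Collecting the sign flips along the way, the symbol is +1.

1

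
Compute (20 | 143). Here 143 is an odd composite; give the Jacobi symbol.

-1

Pull out 2^2: since 143 ≡ 7 (mod 8), (2/143) = +1, so (2/143)^2 = +1.
Reciprocity: 5 ≡ 1 and 143 ≡ 3 (mod 4), so (5/143) = +(143/5).
Reduce top mod 5: now compute (3/5).
Reciprocity: 3 ≡ 3 and 5 ≡ 1 (mod 4), so (3/5) = +(5/3).
Reduce top mod 3: now compute (2/3).
Pull out 2: since 3 ≡ 3 (mod 8), (2/3) = -1.
Reached (1/3) = 1. Collecting the sign flips along the way, the symbol is -1.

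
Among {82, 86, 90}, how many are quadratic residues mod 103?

1

(82/103) = +1 → QR.
(86/103) = -1 → non-residue.
(90/103) = -1 → non-residue.
Total quadratic residues among the 3: 1.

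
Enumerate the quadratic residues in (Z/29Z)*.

Square k = 1,…,14 (k and 29−k give the same square):
1²=1, 2²=4, 3²=9, 4²=16, 5²=25, 6²≡7, 7²≡20, 8²≡6, 9²≡23, 10²≡13, 11²≡5, 12²≡28, 13²≡24, 14²≡22 (mod 29).
So the quadratic residues mod 29 are {1, 4, 5, 6, 7, 9, 13, 16, 20, 22, 23, 24, 25, 28}.

1,4,5,6,7,9,13,16,20,22,23,24,25,28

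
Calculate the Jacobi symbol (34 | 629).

Pull out 2: since 629 ≡ 5 (mod 8), (2/629) = -1.
Reciprocity: 17 ≡ 1 and 629 ≡ 1 (mod 4), so (17/629) = +(629/17).
Reduce top mod 17: now compute (0/17).
Top reduces to 0: gcd > 1, so the symbol is 0.

0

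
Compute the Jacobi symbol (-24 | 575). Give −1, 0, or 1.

First reduce: -24 ≡ 551 (mod 575).
Reciprocity: 551 ≡ 3 and 575 ≡ 3 (mod 4), so (551/575) = −(575/551).
Reduce top mod 551: now compute (24/551).
Pull out 2^3: since 551 ≡ 7 (mod 8), (2/551) = +1, so (2/551)^3 = +1.
Reciprocity: 3 ≡ 3 and 551 ≡ 3 (mod 4), so (3/551) = −(551/3).
Reduce top mod 3: now compute (2/3).
Pull out 2: since 3 ≡ 3 (mod 8), (2/3) = -1.
Reached (1/3) = 1. Collecting the sign flips along the way, the symbol is -1.

-1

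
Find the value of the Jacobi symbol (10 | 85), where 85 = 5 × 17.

0

Pull out 2: since 85 ≡ 5 (mod 8), (2/85) = -1.
Reciprocity: 5 ≡ 1 and 85 ≡ 1 (mod 4), so (5/85) = +(85/5).
Reduce top mod 5: now compute (0/5).
Top reduces to 0: gcd > 1, so the symbol is 0.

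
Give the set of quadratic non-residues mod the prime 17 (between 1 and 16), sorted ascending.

3 5 6 7 10 11 12 14

Square k = 1,…,8 (k and 17−k give the same square):
1²=1, 2²=4, 3²=9, 4²=16, 5²≡8, 6²≡2, 7²≡15, 8²≡13 (mod 17).
The residues are {1, 2, 4, 8, 9, 13, 15, 16}; the non-residues are the remaining 8 nonzero classes.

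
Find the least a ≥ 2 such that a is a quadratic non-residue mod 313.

(2/313) = +1, so 2 is a residue.
(3/313) = +1, so 3 is a residue.
(4/313) = +1, so 4 is a residue.
(5/313) = −1, so 5 is the smallest positive non-residue mod 313.

5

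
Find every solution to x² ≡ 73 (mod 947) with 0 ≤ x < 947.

151, 796

Since 947 ≡ 3 (mod 4), a square root of 73 is 73^((947+1)/4) = 73^237 mod 947.
Repeated squaring: 73^2≡594, 73^4≡552, 73^8≡717, 73^16≡815, 73^32≡378, 73^64≡834, 73^128≡458 (mod 947).
73^237 = 73^(128+64+32+8+4+1) ≡ 151 (mod 947).
Check: 151² = 22801 ≡ 73 (mod 947). The two roots are 151 and 796.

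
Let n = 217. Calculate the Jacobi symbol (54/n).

Pull out 2: since 217 ≡ 1 (mod 8), (2/217) = +1.
Reciprocity: 27 ≡ 3 and 217 ≡ 1 (mod 4), so (27/217) = +(217/27).
Reduce top mod 27: now compute (1/27).
Reached (1/27) = 1. Collecting the sign flips along the way, the symbol is +1.

1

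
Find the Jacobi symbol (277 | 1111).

Reciprocity: 277 ≡ 1 and 1111 ≡ 3 (mod 4), so (277/1111) = +(1111/277).
Reduce top mod 277: now compute (3/277).
Reciprocity: 3 ≡ 3 and 277 ≡ 1 (mod 4), so (3/277) = +(277/3).
Reduce top mod 3: now compute (1/3).
Reached (1/3) = 1. Collecting the sign flips along the way, the symbol is +1.

1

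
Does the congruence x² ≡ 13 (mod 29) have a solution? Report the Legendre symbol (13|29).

1

Euler's criterion: (13/29) ≡ 13^14 (mod 29).
13^2 ≡ 24 (mod 29)
13^4 ≡ 25 (mod 29)
13^8 ≡ 16 (mod 29)
13^14 = 13^(8+4+2) ≡ 1 (mod 29).
Result is 1, so (13/29) = 1.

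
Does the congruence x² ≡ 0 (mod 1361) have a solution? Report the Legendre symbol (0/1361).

0

Top reduces to 0: gcd > 1, so the symbol is 0.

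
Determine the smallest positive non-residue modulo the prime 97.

(2/97) = +1, so 2 is a residue.
(3/97) = +1, so 3 is a residue.
(4/97) = +1, so 4 is a residue.
(5/97) = −1, so 5 is the smallest positive non-residue mod 97.

5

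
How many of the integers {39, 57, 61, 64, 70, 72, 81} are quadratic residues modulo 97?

(39/97) = -1 → non-residue.
(57/97) = -1 → non-residue.
(61/97) = +1 → QR.
(64/97) = +1 → QR.
(70/97) = +1 → QR.
(72/97) = +1 → QR.
(81/97) = +1 → QR.
Total quadratic residues among the 7: 5.

5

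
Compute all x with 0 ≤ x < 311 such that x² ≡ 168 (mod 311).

Since 311 ≡ 3 (mod 4), a square root of 168 is 168^((311+1)/4) = 168^78 mod 311.
Repeated squaring: 168^2≡234, 168^4≡20, 168^8≡89, 168^16≡146, 168^32≡168, 168^64≡234 (mod 311).
168^78 = 168^(64+8+4+2) ≡ 146 (mod 311).
Check: 146² = 21316 ≡ 168 (mod 311). The two roots are 146 and 165.

146, 165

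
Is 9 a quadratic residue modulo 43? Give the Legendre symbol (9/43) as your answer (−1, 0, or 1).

1

Reciprocity: 9 ≡ 1 and 43 ≡ 3 (mod 4), so (9/43) = +(43/9).
Reduce top mod 9: now compute (7/9).
Reciprocity: 7 ≡ 3 and 9 ≡ 1 (mod 4), so (7/9) = +(9/7).
Reduce top mod 7: now compute (2/7).
Pull out 2: since 7 ≡ 7 (mod 8), (2/7) = +1.
Reached (1/7) = 1. Collecting the sign flips along the way, the symbol is +1.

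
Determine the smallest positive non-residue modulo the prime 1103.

5

(2/1103) = +1, so 2 is a residue.
(3/1103) = +1, so 3 is a residue.
(4/1103) = +1, so 4 is a residue.
(5/1103) = −1, so 5 is the smallest positive non-residue mod 1103.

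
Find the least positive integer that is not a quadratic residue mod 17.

(2/17) = +1, so 2 is a residue.
(3/17) = −1, so 3 is the smallest positive non-residue mod 17.

3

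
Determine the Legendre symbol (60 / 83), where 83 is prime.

Euler's criterion: (60/83) ≡ 60^41 (mod 83).
60^2 ≡ 31 (mod 83)
60^4 ≡ 48 (mod 83)
60^8 ≡ 63 (mod 83)
60^16 ≡ 68 (mod 83)
60^32 ≡ 59 (mod 83)
60^41 = 60^(32+8+1) ≡ 82 (mod 83).
Result is 82 ≡ −1, so (60/83) = −1.

-1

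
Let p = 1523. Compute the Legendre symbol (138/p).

Pull out 2: since 1523 ≡ 3 (mod 8), (2/1523) = -1.
Reciprocity: 69 ≡ 1 and 1523 ≡ 3 (mod 4), so (69/1523) = +(1523/69).
Reduce top mod 69: now compute (5/69).
Reciprocity: 5 ≡ 1 and 69 ≡ 1 (mod 4), so (5/69) = +(69/5).
Reduce top mod 5: now compute (4/5).
Pull out 2^2: since 5 ≡ 5 (mod 8), (2/5) = -1, so (2/5)^2 = +1.
Reached (1/5) = 1. Collecting the sign flips along the way, the symbol is -1.

-1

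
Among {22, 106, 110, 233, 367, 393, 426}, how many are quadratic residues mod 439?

4

(22/439) = +1 → QR.
(106/439) = +1 → QR.
(110/439) = +1 → QR.
(233/439) = -1 → non-residue.
(367/439) = -1 → non-residue.
(393/439) = +1 → QR.
(426/439) = -1 → non-residue.
Total quadratic residues among the 7: 4.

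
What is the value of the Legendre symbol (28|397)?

-1

Pull out 2^2: since 397 ≡ 5 (mod 8), (2/397) = -1, so (2/397)^2 = +1.
Reciprocity: 7 ≡ 3 and 397 ≡ 1 (mod 4), so (7/397) = +(397/7).
Reduce top mod 7: now compute (5/7).
Reciprocity: 5 ≡ 1 and 7 ≡ 3 (mod 4), so (5/7) = +(7/5).
Reduce top mod 5: now compute (2/5).
Pull out 2: since 5 ≡ 5 (mod 8), (2/5) = -1.
Reached (1/5) = 1. Collecting the sign flips along the way, the symbol is -1.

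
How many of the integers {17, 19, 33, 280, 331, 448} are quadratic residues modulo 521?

0

(17/521) = -1 → non-residue.
(19/521) = -1 → non-residue.
(33/521) = -1 → non-residue.
(280/521) = -1 → non-residue.
(331/521) = -1 → non-residue.
(448/521) = -1 → non-residue.
Total quadratic residues among the 6: 0.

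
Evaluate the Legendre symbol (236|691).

Euler's criterion: (236/691) ≡ 236^345 (mod 691).
236^2 ≡ 416 (mod 691)
236^4 ≡ 306 (mod 691)
236^8 ≡ 351 (mod 691)
236^16 ≡ 203 (mod 691)
236^32 ≡ 440 (mod 691)
236^64 ≡ 120 (mod 691)
236^128 ≡ 580 (mod 691)
236^256 ≡ 574 (mod 691)
236^345 = 236^(256+64+16+8+1) ≡ 1 (mod 691).
Result is 1, so (236/691) = 1.

1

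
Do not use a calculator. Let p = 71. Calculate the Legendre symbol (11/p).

Reciprocity: 11 ≡ 3 and 71 ≡ 3 (mod 4), so (11/71) = −(71/11).
Reduce top mod 11: now compute (5/11).
Reciprocity: 5 ≡ 1 and 11 ≡ 3 (mod 4), so (5/11) = +(11/5).
Reduce top mod 5: now compute (1/5).
Reached (1/5) = 1. Collecting the sign flips along the way, the symbol is -1.

-1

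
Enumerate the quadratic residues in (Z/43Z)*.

Square k = 1,…,21 (k and 43−k give the same square):
1²=1, 2²=4, 3²=9, 4²=16, 5²=25, 6²=36, 7²≡6, 8²≡21, 9²≡38, 10²≡14, 11²≡35, 12²≡15, 13²≡40, 14²≡24, 15²≡10, 16²≡41, 17²≡31, 18²≡23, 19²≡17, 20²≡13, 21²≡11 (mod 43).
So the quadratic residues mod 43 are {1, 4, 6, 9, 10, 11, 13, 14, 15, 16, 17, 21, 23, 24, 25, 31, 35, 36, 38, 40, 41}.

1,4,6,9,10,11,13,14,15,16,17,21,23,24,25,31,35,36,38,40,41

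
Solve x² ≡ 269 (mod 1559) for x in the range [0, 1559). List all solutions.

Since 1559 ≡ 3 (mod 4), a square root of 269 is 269^((1559+1)/4) = 269^390 mod 1559.
Repeated squaring: 269^2≡647, 269^4≡797, 269^8≡696, 269^16≡1126, 269^32≡409, 269^64≡468, 269^128≡764, 269^256≡630 (mod 1559).
269^390 = 269^(256+128+4+2) ≡ 847 (mod 1559).
Check: 847² = 717409 ≡ 269 (mod 1559). The two roots are 712 and 847.

712, 847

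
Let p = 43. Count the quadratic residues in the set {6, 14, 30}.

(6/43) = +1 → QR.
(14/43) = +1 → QR.
(30/43) = -1 → non-residue.
Total quadratic residues among the 3: 2.

2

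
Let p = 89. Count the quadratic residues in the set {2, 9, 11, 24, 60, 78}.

(2/89) = +1 → QR.
(9/89) = +1 → QR.
(11/89) = +1 → QR.
(24/89) = -1 → non-residue.
(60/89) = -1 → non-residue.
(78/89) = +1 → QR.
Total quadratic residues among the 6: 4.

4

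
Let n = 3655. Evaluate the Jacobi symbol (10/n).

Pull out 2: since 3655 ≡ 7 (mod 8), (2/3655) = +1.
Reciprocity: 5 ≡ 1 and 3655 ≡ 3 (mod 4), so (5/3655) = +(3655/5).
Reduce top mod 5: now compute (0/5).
Top reduces to 0: gcd > 1, so the symbol is 0.

0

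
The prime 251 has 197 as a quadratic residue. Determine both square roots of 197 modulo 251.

Since 251 ≡ 3 (mod 4), a square root of 197 is 197^((251+1)/4) = 197^63 mod 251.
Repeated squaring: 197^2≡155, 197^4≡180, 197^8≡21, 197^16≡190, 197^32≡207 (mod 251).
197^63 = 197^(32+16+8+4+2+1) ≡ 85 (mod 251).
Check: 85² = 7225 ≡ 197 (mod 251). The two roots are 85 and 166.

85, 166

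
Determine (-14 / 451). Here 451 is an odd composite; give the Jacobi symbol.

First reduce: -14 ≡ 437 (mod 451).
Reciprocity: 437 ≡ 1 and 451 ≡ 3 (mod 4), so (437/451) = +(451/437).
Reduce top mod 437: now compute (14/437).
Pull out 2: since 437 ≡ 5 (mod 8), (2/437) = -1.
Reciprocity: 7 ≡ 3 and 437 ≡ 1 (mod 4), so (7/437) = +(437/7).
Reduce top mod 7: now compute (3/7).
Reciprocity: 3 ≡ 3 and 7 ≡ 3 (mod 4), so (3/7) = −(7/3).
Reduce top mod 3: now compute (1/3).
Reached (1/3) = 1. Collecting the sign flips along the way, the symbol is +1.

1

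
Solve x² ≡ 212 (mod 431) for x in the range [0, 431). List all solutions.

44, 387

Since 431 ≡ 3 (mod 4), a square root of 212 is 212^((431+1)/4) = 212^108 mod 431.
Repeated squaring: 212^2≡120, 212^4≡177, 212^8≡297, 212^16≡285, 212^32≡197, 212^64≡19 (mod 431).
212^108 = 212^(64+32+8+4) ≡ 44 (mod 431).
Check: 44² = 1936 ≡ 212 (mod 431). The two roots are 44 and 387.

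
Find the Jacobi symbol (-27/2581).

1

First reduce: -27 ≡ 2554 (mod 2581).
Pull out 2: since 2581 ≡ 5 (mod 8), (2/2581) = -1.
Reciprocity: 1277 ≡ 1 and 2581 ≡ 1 (mod 4), so (1277/2581) = +(2581/1277).
Reduce top mod 1277: now compute (27/1277).
Reciprocity: 27 ≡ 3 and 1277 ≡ 1 (mod 4), so (27/1277) = +(1277/27).
Reduce top mod 27: now compute (8/27).
Pull out 2^3: since 27 ≡ 3 (mod 8), (2/27) = -1, so (2/27)^3 = -1.
Reached (1/27) = 1. Collecting the sign flips along the way, the symbol is +1.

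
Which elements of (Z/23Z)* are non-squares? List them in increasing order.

Square k = 1,…,11 (k and 23−k give the same square):
1²=1, 2²=4, 3²=9, 4²=16, 5²≡2, 6²≡13, 7²≡3, 8²≡18, 9²≡12, 10²≡8, 11²≡6 (mod 23).
The residues are {1, 2, 3, 4, 6, 8, 9, 12, 13, 16, 18}; the non-residues are the remaining 11 nonzero classes.

5 7 10 11 14 15 17 19 20 21 22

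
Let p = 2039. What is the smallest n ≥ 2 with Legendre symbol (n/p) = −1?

7

(2/2039) = +1, so 2 is a residue.
(3/2039) = +1, so 3 is a residue.
(4/2039) = +1, so 4 is a residue.
(5/2039) = +1, so 5 is a residue.
(6/2039) = +1, so 6 is a residue.
(7/2039) = −1, so 7 is the smallest positive non-residue mod 2039.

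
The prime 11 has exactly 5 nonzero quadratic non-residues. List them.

Square k = 1,…,5 (k and 11−k give the same square):
1²=1, 2²=4, 3²=9, 4²≡5, 5²≡3 (mod 11).
The residues are {1, 3, 4, 5, 9}; the non-residues are the remaining 5 nonzero classes.

2, 6, 7, 8, 10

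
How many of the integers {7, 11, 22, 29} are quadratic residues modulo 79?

(7/79) = -1 → non-residue.
(11/79) = +1 → QR.
(22/79) = +1 → QR.
(29/79) = -1 → non-residue.
Total quadratic residues among the 4: 2.

2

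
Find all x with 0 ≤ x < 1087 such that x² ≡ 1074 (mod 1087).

Since 1087 ≡ 3 (mod 4), a square root of 1074 is 1074^((1087+1)/4) = 1074^272 mod 1087.
Repeated squaring: 1074^2≡169, 1074^4≡299, 1074^8≡267, 1074^16≡634, 1074^32≡853, 1074^64≡406, 1074^128≡699, 1074^256≡538 (mod 1087).
1074^272 = 1074^(256+16) ≡ 861 (mod 1087).
Check: 861² = 741321 ≡ 1074 (mod 1087). The two roots are 226 and 861.

226, 861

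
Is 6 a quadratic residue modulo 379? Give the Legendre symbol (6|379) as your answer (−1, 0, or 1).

Euler's criterion: (6/379) ≡ 6^189 (mod 379).
6^2 ≡ 36 (mod 379)
6^4 ≡ 159 (mod 379)
6^8 ≡ 267 (mod 379)
6^16 ≡ 37 (mod 379)
6^32 ≡ 232 (mod 379)
6^64 ≡ 6 (mod 379)
6^128 ≡ 36 (mod 379)
6^189 = 6^(128+32+16+8+4+1) ≡ 1 (mod 379).
Result is 1, so (6/379) = 1.

1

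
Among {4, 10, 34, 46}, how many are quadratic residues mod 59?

(4/59) = +1 → QR.
(10/59) = -1 → non-residue.
(34/59) = -1 → non-residue.
(46/59) = +1 → QR.
Total quadratic residues among the 4: 2.

2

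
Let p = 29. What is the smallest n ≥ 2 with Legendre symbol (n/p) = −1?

2

(2/29) = −1, so 2 is the smallest positive non-residue mod 29.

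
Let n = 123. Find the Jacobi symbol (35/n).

Reciprocity: 35 ≡ 3 and 123 ≡ 3 (mod 4), so (35/123) = −(123/35).
Reduce top mod 35: now compute (18/35).
Pull out 2: since 35 ≡ 3 (mod 8), (2/35) = -1.
Reciprocity: 9 ≡ 1 and 35 ≡ 3 (mod 4), so (9/35) = +(35/9).
Reduce top mod 9: now compute (8/9).
Pull out 2^3: since 9 ≡ 1 (mod 8), (2/9) = +1, so (2/9)^3 = +1.
Reached (1/9) = 1. Collecting the sign flips along the way, the symbol is +1.

1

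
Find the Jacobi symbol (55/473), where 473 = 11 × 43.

0

Reciprocity: 55 ≡ 3 and 473 ≡ 1 (mod 4), so (55/473) = +(473/55).
Reduce top mod 55: now compute (33/55).
Reciprocity: 33 ≡ 1 and 55 ≡ 3 (mod 4), so (33/55) = +(55/33).
Reduce top mod 33: now compute (22/33).
Pull out 2: since 33 ≡ 1 (mod 8), (2/33) = +1.
Reciprocity: 11 ≡ 3 and 33 ≡ 1 (mod 4), so (11/33) = +(33/11).
Reduce top mod 11: now compute (0/11).
Top reduces to 0: gcd > 1, so the symbol is 0.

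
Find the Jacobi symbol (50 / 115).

0

Pull out 2: since 115 ≡ 3 (mod 8), (2/115) = -1.
Reciprocity: 25 ≡ 1 and 115 ≡ 3 (mod 4), so (25/115) = +(115/25).
Reduce top mod 25: now compute (15/25).
Reciprocity: 15 ≡ 3 and 25 ≡ 1 (mod 4), so (15/25) = +(25/15).
Reduce top mod 15: now compute (10/15).
Pull out 2: since 15 ≡ 7 (mod 8), (2/15) = +1.
Reciprocity: 5 ≡ 1 and 15 ≡ 3 (mod 4), so (5/15) = +(15/5).
Reduce top mod 5: now compute (0/5).
Top reduces to 0: gcd > 1, so the symbol is 0.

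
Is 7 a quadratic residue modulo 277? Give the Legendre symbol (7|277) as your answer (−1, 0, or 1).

1

Reciprocity: 7 ≡ 3 and 277 ≡ 1 (mod 4), so (7/277) = +(277/7).
Reduce top mod 7: now compute (4/7).
Pull out 2^2: since 7 ≡ 7 (mod 8), (2/7) = +1, so (2/7)^2 = +1.
Reached (1/7) = 1. Collecting the sign flips along the way, the symbol is +1.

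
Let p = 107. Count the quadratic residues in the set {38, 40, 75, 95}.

(38/107) = -1 → non-residue.
(40/107) = +1 → QR.
(75/107) = +1 → QR.
(95/107) = -1 → non-residue.
Total quadratic residues among the 4: 2.

2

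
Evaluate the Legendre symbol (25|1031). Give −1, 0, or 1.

1

Reciprocity: 25 ≡ 1 and 1031 ≡ 3 (mod 4), so (25/1031) = +(1031/25).
Reduce top mod 25: now compute (6/25).
Pull out 2: since 25 ≡ 1 (mod 8), (2/25) = +1.
Reciprocity: 3 ≡ 3 and 25 ≡ 1 (mod 4), so (3/25) = +(25/3).
Reduce top mod 3: now compute (1/3).
Reached (1/3) = 1. Collecting the sign flips along the way, the symbol is +1.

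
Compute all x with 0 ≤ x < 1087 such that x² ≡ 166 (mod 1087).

Since 1087 ≡ 3 (mod 4), a square root of 166 is 166^((1087+1)/4) = 166^272 mod 1087.
Repeated squaring: 166^2≡381, 166^4≡590, 166^8≡260, 166^16≡206, 166^32≡43, 166^64≡762, 166^128≡186, 166^256≡899 (mod 1087).
166^272 = 166^(256+16) ≡ 404 (mod 1087).
Check: 404² = 163216 ≡ 166 (mod 1087). The two roots are 404 and 683.

404, 683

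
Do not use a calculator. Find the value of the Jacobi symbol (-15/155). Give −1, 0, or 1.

0

First reduce: -15 ≡ 140 (mod 155).
Pull out 2^2: since 155 ≡ 3 (mod 8), (2/155) = -1, so (2/155)^2 = +1.
Reciprocity: 35 ≡ 3 and 155 ≡ 3 (mod 4), so (35/155) = −(155/35).
Reduce top mod 35: now compute (15/35).
Reciprocity: 15 ≡ 3 and 35 ≡ 3 (mod 4), so (15/35) = −(35/15).
Reduce top mod 15: now compute (5/15).
Reciprocity: 5 ≡ 1 and 15 ≡ 3 (mod 4), so (5/15) = +(15/5).
Reduce top mod 5: now compute (0/5).
Top reduces to 0: gcd > 1, so the symbol is 0.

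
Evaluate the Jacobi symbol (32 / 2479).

Pull out 2^5: since 2479 ≡ 7 (mod 8), (2/2479) = +1, so (2/2479)^5 = +1.
Reached (1/2479) = 1. Collecting the sign flips along the way, the symbol is +1.

1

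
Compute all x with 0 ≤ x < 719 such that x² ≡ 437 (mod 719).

Since 719 ≡ 3 (mod 4), a square root of 437 is 437^((719+1)/4) = 437^180 mod 719.
Repeated squaring: 437^2≡434, 437^4≡697, 437^8≡484, 437^16≡581, 437^32≡350, 437^64≡270, 437^128≡281 (mod 719).
437^180 = 437^(128+32+16+4) ≡ 685 (mod 719).
Check: 685² = 469225 ≡ 437 (mod 719). The two roots are 34 and 685.

34, 685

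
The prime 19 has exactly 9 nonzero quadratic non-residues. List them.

Square k = 1,…,9 (k and 19−k give the same square):
1²=1, 2²=4, 3²=9, 4²=16, 5²≡6, 6²≡17, 7²≡11, 8²≡7, 9²≡5 (mod 19).
The residues are {1, 4, 5, 6, 7, 9, 11, 16, 17}; the non-residues are the remaining 9 nonzero classes.

2 3 8 10 12 13 14 15 18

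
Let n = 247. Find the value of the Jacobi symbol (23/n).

1

Reciprocity: 23 ≡ 3 and 247 ≡ 3 (mod 4), so (23/247) = −(247/23).
Reduce top mod 23: now compute (17/23).
Reciprocity: 17 ≡ 1 and 23 ≡ 3 (mod 4), so (17/23) = +(23/17).
Reduce top mod 17: now compute (6/17).
Pull out 2: since 17 ≡ 1 (mod 8), (2/17) = +1.
Reciprocity: 3 ≡ 3 and 17 ≡ 1 (mod 4), so (3/17) = +(17/3).
Reduce top mod 3: now compute (2/3).
Pull out 2: since 3 ≡ 3 (mod 8), (2/3) = -1.
Reached (1/3) = 1. Collecting the sign flips along the way, the symbol is +1.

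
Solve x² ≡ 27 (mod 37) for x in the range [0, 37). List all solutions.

8, 29

37 ≡ 1 (mod 4), so we find a root by search.
Trying successive values, 8² = 64 ≡ 27 (mod 37). The other root is 37 − 8 = 29.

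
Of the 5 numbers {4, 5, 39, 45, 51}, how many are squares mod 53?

(4/53) = +1 → QR.
(5/53) = -1 → non-residue.
(39/53) = -1 → non-residue.
(45/53) = -1 → non-residue.
(51/53) = -1 → non-residue.
Total quadratic residues among the 5: 1.

1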